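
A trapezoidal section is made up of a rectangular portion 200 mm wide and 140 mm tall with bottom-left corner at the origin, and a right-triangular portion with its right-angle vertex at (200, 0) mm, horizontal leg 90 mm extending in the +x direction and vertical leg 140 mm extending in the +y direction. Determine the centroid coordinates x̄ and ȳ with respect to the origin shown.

rectangular portion: A = 200 × 140 = 28000.00, centroid at (100.00, 70.00).
triangular portion: A = ½·90·140 = 6300.00, centroid at (230.00, 46.67).
ΣA = 34300.00 mm²
ΣAx̄ = (28000.00)(100.00) + (6300.00)(230.00) = 4249000.00 mm³
ΣAȳ = (28000.00)(70.00) + (6300.00)(46.67) = 2254000.00 mm³
x̄ = 4249000.00 / 34300.00 = 123.88 mm
ȳ = 2254000.00 / 34300.00 = 65.71 mm

x̄ = 123.88 mm, ȳ = 65.71 mm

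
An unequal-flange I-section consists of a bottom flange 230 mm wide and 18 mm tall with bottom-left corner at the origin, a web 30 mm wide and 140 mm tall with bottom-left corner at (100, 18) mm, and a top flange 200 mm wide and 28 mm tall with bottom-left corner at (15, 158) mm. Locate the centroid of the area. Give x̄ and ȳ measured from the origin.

bottom flange: A = 230 × 18 = 4140.00, centroid at (115.00, 9.00).
web: A = 30 × 140 = 4200.00, centroid at (115.00, 88.00).
top flange: A = 200 × 28 = 5600.00, centroid at (115.00, 172.00).
ΣA = 13940.00 mm², ΣAx̄ = 1603100.00 mm³, ΣAȳ = 1370060.00 mm³.
x̄ = 1603100.00/13940.00 = 115.00 mm; ȳ = 1370060.00/13940.00 = 98.28 mm.

x̄ = 115.00 mm, ȳ = 98.28 mm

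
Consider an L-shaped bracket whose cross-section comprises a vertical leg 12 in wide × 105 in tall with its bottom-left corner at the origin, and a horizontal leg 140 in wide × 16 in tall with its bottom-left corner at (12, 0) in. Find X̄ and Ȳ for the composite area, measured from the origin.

Part | A | x̄ᵢ | ȳᵢ | A·x̄ᵢ | A·ȳᵢ
vertical leg | 1260.00 | 6.00 | 52.50 | 7560.00 | 66150.00
horizontal leg | 2240.00 | 82.00 | 8.00 | 183680.00 | 17920.00
Σ | 3500.00 |  |  | 191240.00 | 84070.00
X̄ = 191240.00 / 3500.00 = 54.64 in
Ȳ = 84070.00 / 3500.00 = 24.02 in

X̄ = 54.64 in, Ȳ = 24.02 in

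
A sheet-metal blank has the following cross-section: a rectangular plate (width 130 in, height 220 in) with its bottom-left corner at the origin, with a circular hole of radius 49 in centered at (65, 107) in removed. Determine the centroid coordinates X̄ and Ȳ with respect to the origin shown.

plate: A = 130 × 220 = 28600.00, centroid at (65.00, 110.00).
hole: A = −π·49² = -7542.96, centroid at (65.00, 107.00).
ΣA = 21057.04 in², ΣAX̄ = 1368707.34 in³, ΣAȲ = 2338902.86 in³.
X̄ = 1368707.34/21057.04 = 65.00 in; Ȳ = 2338902.86/21057.04 = 111.07 in.

X̄ = 65.00 in, Ȳ = 111.07 in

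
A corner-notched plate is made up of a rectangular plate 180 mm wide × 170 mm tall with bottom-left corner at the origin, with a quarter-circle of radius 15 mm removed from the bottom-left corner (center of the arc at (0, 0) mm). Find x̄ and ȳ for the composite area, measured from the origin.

x̄ = 90.49 mm, ȳ = 85.46 mm

Part | A | x̄ᵢ | ȳᵢ | A·x̄ᵢ | A·ȳᵢ
plate | 30600.00 | 90.00 | 85.00 | 2754000.00 | 2601000.00
removed quarter-circle | -176.71 | 6.37 | 6.37 | -1125.00 | -1125.00
Σ | 30423.29 |  |  | 2752875.00 | 2599875.00
x̄ = 2752875.00 / 30423.29 = 90.49 mm
ȳ = 2599875.00 / 30423.29 = 85.46 mm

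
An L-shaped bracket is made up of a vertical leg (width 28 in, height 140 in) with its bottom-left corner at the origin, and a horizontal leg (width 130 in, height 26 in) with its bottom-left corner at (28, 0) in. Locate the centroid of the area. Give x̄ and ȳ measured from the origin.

vertical leg: A = 28 × 140 = 3920.00, centroid at (14.00, 70.00).
horizontal leg: A = 130 × 26 = 3380.00, centroid at (93.00, 13.00).
ΣA = 7300.00 in², ΣAx̄ = 369220.00 in³, ΣAȳ = 318340.00 in³.
x̄ = 369220.00/7300.00 = 50.58 in; ȳ = 318340.00/7300.00 = 43.61 in.

x̄ = 50.58 in, ȳ = 43.61 in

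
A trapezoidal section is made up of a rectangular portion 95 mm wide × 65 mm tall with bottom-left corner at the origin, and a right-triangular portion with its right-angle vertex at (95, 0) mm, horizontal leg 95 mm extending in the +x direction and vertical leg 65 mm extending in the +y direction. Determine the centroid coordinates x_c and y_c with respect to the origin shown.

x_c = 73.89 mm, y_c = 28.89 mm

rectangular portion: A = 95 × 65 = 6175.00, centroid at (47.50, 32.50).
triangular portion: A = ½·95·65 = 3087.50, centroid at (126.67, 21.67).
ΣA = 9262.50 mm²
ΣAx_c = (6175.00)(47.50) + (3087.50)(126.67) = 684395.83 mm³
ΣAy_c = (6175.00)(32.50) + (3087.50)(21.67) = 267583.33 mm³
x_c = 684395.83 / 9262.50 = 73.89 mm
y_c = 267583.33 / 9262.50 = 28.89 mm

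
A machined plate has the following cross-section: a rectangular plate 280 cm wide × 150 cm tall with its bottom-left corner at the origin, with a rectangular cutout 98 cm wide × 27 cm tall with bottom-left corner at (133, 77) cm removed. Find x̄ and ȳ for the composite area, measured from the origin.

x̄ = 137.18 cm, ȳ = 73.96 cm

plate: A = 280 × 150 = 42000.00, centroid at (140.00, 75.00).
hole: A = −(98 × 27) = -2646.00, centroid at (182.00, 90.50).
ΣA = 39354.00 cm²
ΣAx̄ = (42000.00)(140.00) + (-2646.00)(182.00) = 5398428.00 cm³
ΣAȳ = (42000.00)(75.00) + (-2646.00)(90.50) = 2910537.00 cm³
x̄ = 5398428.00 / 39354.00 = 137.18 cm
ȳ = 2910537.00 / 39354.00 = 73.96 cm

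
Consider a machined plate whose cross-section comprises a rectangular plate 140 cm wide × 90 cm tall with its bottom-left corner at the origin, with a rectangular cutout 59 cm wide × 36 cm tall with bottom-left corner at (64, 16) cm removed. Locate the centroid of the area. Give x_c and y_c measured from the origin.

x_c = 65.24 cm, y_c = 47.23 cm

Part | A | x̄ᵢ | ȳᵢ | A·x̄ᵢ | A·ȳᵢ
plate | 12600.00 | 70.00 | 45.00 | 882000.00 | 567000.00
hole | -2124.00 | 93.50 | 34.00 | -198594.00 | -72216.00
Σ | 10476.00 |  |  | 683406.00 | 494784.00
x_c = 683406.00 / 10476.00 = 65.24 cm
y_c = 494784.00 / 10476.00 = 47.23 cm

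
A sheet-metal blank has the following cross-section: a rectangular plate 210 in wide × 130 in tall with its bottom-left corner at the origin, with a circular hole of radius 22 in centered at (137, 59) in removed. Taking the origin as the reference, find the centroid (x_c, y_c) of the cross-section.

x_c = 103.11 in, y_c = 65.35 in

Part | A | x̄ᵢ | ȳᵢ | A·x̄ᵢ | A·ȳᵢ
plate | 27300.00 | 105.00 | 65.00 | 2866500.00 | 1774500.00
hole | -1520.53 | 137.00 | 59.00 | -208312.73 | -89711.32
Σ | 25779.47 |  |  | 2658187.27 | 1684788.68
x_c = 2658187.27 / 25779.47 = 103.11 in
y_c = 1684788.68 / 25779.47 = 65.35 in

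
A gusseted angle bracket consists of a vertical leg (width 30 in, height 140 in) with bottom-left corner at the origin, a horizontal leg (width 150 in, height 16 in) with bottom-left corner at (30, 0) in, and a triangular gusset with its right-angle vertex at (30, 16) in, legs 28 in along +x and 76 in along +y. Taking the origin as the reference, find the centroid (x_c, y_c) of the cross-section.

x_c = 46.56 in, y_c = 46.60 in

vertical leg: A = 30 × 140 = 4200.00, centroid at (15.00, 70.00).
horizontal leg: A = 150 × 16 = 2400.00, centroid at (105.00, 8.00).
gusset: A = ½·28·76 = 1064.00, centroid at (39.33, 41.33).
ΣA = 7664.00 in², ΣAx_c = 356850.67 in³, ΣAy_c = 357178.67 in³.
x_c = 356850.67/7664.00 = 46.56 in; y_c = 357178.67/7664.00 = 46.60 in.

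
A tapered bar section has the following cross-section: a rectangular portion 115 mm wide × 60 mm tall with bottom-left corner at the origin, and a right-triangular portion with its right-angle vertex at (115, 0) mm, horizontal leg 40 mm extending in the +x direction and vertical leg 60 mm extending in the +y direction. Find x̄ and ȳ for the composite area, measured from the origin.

Part | A | x̄ᵢ | ȳᵢ | A·x̄ᵢ | A·ȳᵢ
rectangular portion | 6900.00 | 57.50 | 30.00 | 396750.00 | 207000.00
triangular portion | 1200.00 | 128.33 | 20.00 | 154000.00 | 24000.00
Σ | 8100.00 |  |  | 550750.00 | 231000.00
x̄ = 550750.00 / 8100.00 = 67.99 mm
ȳ = 231000.00 / 8100.00 = 28.52 mm

x̄ = 67.99 mm, ȳ = 28.52 mm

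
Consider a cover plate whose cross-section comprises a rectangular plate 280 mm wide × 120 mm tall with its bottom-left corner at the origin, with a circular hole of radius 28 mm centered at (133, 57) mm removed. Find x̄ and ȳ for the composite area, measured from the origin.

plate: A = 280 × 120 = 33600.00, centroid at (140.00, 60.00).
hole: A = −π·28² = -2463.01, centroid at (133.00, 57.00).
ΣA = 31136.99 mm², ΣAx̄ = 4376419.85 mm³, ΣAȳ = 1875608.51 mm³.
x̄ = 4376419.85/31136.99 = 140.55 mm; ȳ = 1875608.51/31136.99 = 60.24 mm.

x̄ = 140.55 mm, ȳ = 60.24 mm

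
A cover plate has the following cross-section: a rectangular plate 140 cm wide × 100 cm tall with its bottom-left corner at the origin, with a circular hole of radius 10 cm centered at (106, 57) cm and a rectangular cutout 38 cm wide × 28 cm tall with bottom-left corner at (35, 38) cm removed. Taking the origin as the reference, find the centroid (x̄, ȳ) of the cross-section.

x̄ = 70.45 cm, ȳ = 49.66 cm

Part | A | x̄ᵢ | ȳᵢ | A·x̄ᵢ | A·ȳᵢ
plate | 14000.00 | 70.00 | 50.00 | 980000.00 | 700000.00
hole 1 | -314.16 | 106.00 | 57.00 | -33300.88 | -17907.08
hole 2 | -1064.00 | 54.00 | 52.00 | -57456.00 | -55328.00
Σ | 12621.84 |  |  | 889243.12 | 626764.92
x̄ = 889243.12 / 12621.84 = 70.45 cm
ȳ = 626764.92 / 12621.84 = 49.66 cm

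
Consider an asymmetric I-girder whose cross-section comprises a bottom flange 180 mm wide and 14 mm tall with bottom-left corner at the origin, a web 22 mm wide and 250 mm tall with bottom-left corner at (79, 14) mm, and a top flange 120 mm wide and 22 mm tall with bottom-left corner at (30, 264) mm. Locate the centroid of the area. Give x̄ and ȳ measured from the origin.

x̄ = 90.00 mm, ȳ = 141.48 mm

Part | A | x̄ᵢ | ȳᵢ | A·x̄ᵢ | A·ȳᵢ
bottom flange | 2520.00 | 90.00 | 7.00 | 226800.00 | 17640.00
web | 5500.00 | 90.00 | 139.00 | 495000.00 | 764500.00
top flange | 2640.00 | 90.00 | 275.00 | 237600.00 | 726000.00
Σ | 10660.00 |  |  | 959400.00 | 1508140.00
x̄ = 959400.00 / 10660.00 = 90.00 mm
ȳ = 1508140.00 / 10660.00 = 141.48 mm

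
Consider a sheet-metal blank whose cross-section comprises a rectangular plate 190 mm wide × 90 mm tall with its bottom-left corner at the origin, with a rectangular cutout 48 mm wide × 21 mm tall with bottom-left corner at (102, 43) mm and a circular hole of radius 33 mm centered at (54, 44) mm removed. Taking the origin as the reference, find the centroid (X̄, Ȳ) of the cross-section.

Part | A | x̄ᵢ | ȳᵢ | A·x̄ᵢ | A·ȳᵢ
plate | 17100.00 | 95.00 | 45.00 | 1624500.00 | 769500.00
hole 1 | -1008.00 | 126.00 | 53.50 | -127008.00 | -53928.00
hole 2 | -3421.19 | 54.00 | 44.00 | -184744.50 | -150532.55
Σ | 12670.81 |  |  | 1312747.50 | 565039.45
X̄ = 1312747.50 / 12670.81 = 103.60 mm
Ȳ = 565039.45 / 12670.81 = 44.59 mm

X̄ = 103.60 mm, Ȳ = 44.59 mm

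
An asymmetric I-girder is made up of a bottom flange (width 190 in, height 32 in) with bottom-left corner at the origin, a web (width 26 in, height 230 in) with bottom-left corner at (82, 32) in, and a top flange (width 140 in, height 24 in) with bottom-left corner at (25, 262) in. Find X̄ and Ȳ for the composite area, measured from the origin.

X̄ = 95.00 in, Ȳ = 123.02 in

Part | A | x̄ᵢ | ȳᵢ | A·x̄ᵢ | A·ȳᵢ
bottom flange | 6080.00 | 95.00 | 16.00 | 577600.00 | 97280.00
web | 5980.00 | 95.00 | 147.00 | 568100.00 | 879060.00
top flange | 3360.00 | 95.00 | 274.00 | 319200.00 | 920640.00
Σ | 15420.00 |  |  | 1464900.00 | 1896980.00
X̄ = 1464900.00 / 15420.00 = 95.00 in
Ȳ = 1896980.00 / 15420.00 = 123.02 in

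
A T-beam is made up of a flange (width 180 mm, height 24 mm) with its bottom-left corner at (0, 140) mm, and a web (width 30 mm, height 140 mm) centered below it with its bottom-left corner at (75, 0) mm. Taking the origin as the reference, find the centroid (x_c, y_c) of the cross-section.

x_c = 90.00 mm, y_c = 111.58 mm

Part | A | x̄ᵢ | ȳᵢ | A·x̄ᵢ | A·ȳᵢ
web | 4200.00 | 90.00 | 70.00 | 378000.00 | 294000.00
flange | 4320.00 | 90.00 | 152.00 | 388800.00 | 656640.00
Σ | 8520.00 |  |  | 766800.00 | 950640.00
x_c = 766800.00 / 8520.00 = 90.00 mm
y_c = 950640.00 / 8520.00 = 111.58 mm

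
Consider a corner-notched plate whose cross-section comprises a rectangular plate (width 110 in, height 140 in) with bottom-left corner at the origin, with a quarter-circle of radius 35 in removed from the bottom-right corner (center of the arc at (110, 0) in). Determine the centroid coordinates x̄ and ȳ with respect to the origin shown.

x̄ = 52.32 in, ȳ = 73.67 in

plate: A = 110 × 140 = 15400.00, centroid at (55.00, 70.00).
removed quarter-circle: A = −¼π·35² = -962.11, centroid at (95.15, 14.85).
ΣA = 14437.89 in²
ΣAx̄ = (15400.00)(55.00) + (-962.11)(95.15) = 755459.26 in³
ΣAȳ = (15400.00)(70.00) + (-962.11)(14.85) = 1063708.33 in³
x̄ = 755459.26 / 14437.89 = 52.32 in
ȳ = 1063708.33 / 14437.89 = 73.67 in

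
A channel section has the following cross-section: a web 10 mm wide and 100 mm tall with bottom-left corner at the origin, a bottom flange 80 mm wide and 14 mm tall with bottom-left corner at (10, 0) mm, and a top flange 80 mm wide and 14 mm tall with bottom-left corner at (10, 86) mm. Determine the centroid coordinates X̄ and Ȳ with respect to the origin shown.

X̄ = 36.11 mm, Ȳ = 50.00 mm

web: A = 10 × 100 = 1000.00, centroid at (5.00, 50.00).
bottom flange: A = 80 × 14 = 1120.00, centroid at (50.00, 7.00).
top flange: A = 80 × 14 = 1120.00, centroid at (50.00, 93.00).
ΣA = 3240.00 mm², ΣAX̄ = 117000.00 mm³, ΣAȲ = 162000.00 mm³.
X̄ = 117000.00/3240.00 = 36.11 mm; Ȳ = 162000.00/3240.00 = 50.00 mm.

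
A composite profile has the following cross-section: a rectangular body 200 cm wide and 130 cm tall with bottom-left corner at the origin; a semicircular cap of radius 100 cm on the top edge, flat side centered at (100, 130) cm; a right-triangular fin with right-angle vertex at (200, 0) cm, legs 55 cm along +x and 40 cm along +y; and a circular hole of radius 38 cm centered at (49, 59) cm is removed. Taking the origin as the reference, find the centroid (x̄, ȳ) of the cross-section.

x̄ = 109.45 cm, ȳ = 108.32 cm

rectangular body: A = 200 × 130 = 26000.00, centroid at (100.00, 65.00).
semicircular top: A = ½π·100² = 15707.96, centroid at (100.00, 172.44).
triangular fin: A = ½·55·40 = 1100.00, centroid at (218.33, 13.33).
hole: A = −π·38² = -4536.46, centroid at (49.00, 59.00).
ΣA = 38271.50 cm², ΣAx̄ = 4188676.46 cm³, ΣAȳ = 4145717.43 cm³.
x̄ = 4188676.46/38271.50 = 109.45 cm; ȳ = 4145717.43/38271.50 = 108.32 cm.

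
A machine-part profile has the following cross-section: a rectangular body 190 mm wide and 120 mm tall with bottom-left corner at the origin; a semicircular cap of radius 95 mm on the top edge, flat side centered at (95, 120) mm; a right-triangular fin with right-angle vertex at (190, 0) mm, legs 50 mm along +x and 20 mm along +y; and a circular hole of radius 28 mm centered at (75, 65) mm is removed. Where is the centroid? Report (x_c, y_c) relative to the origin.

x_c = 98.00 mm, y_c = 99.50 mm

rectangular body: A = 190 × 120 = 22800.00, centroid at (95.00, 60.00).
semicircular top: A = ½π·95² = 14176.44, centroid at (95.00, 160.32).
triangular fin: A = ½·50·20 = 500.00, centroid at (206.67, 6.67).
hole: A = −π·28² = -2463.01, centroid at (75.00, 65.00).
ΣA = 35013.43 mm², ΣAx_c = 3431369.19 mm³, ΣAy_c = 3483993.53 mm³.
x_c = 3431369.19/35013.43 = 98.00 mm; y_c = 3483993.53/35013.43 = 99.50 mm.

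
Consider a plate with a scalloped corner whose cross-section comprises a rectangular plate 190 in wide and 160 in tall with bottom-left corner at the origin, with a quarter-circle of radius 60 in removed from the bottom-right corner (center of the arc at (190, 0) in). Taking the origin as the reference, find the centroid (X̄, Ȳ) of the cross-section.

X̄ = 87.87 in, Ȳ = 85.59 in

Part | A | x̄ᵢ | ȳᵢ | A·x̄ᵢ | A·ȳᵢ
plate | 30400.00 | 95.00 | 80.00 | 2888000.00 | 2432000.00
removed quarter-circle | -2827.43 | 164.54 | 25.46 | -465212.34 | -72000.00
Σ | 27572.57 |  |  | 2422787.66 | 2360000.00
X̄ = 2422787.66 / 27572.57 = 87.87 in
Ȳ = 2360000.00 / 27572.57 = 85.59 in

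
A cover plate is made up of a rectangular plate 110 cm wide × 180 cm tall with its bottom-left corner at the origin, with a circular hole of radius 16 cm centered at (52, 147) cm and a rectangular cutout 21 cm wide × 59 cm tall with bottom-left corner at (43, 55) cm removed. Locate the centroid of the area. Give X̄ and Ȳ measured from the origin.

Part | A | x̄ᵢ | ȳᵢ | A·x̄ᵢ | A·ȳᵢ
plate | 19800.00 | 55.00 | 90.00 | 1089000.00 | 1782000.00
hole 1 | -804.25 | 52.00 | 147.00 | -41820.88 | -118224.41
hole 2 | -1239.00 | 53.50 | 84.50 | -66286.50 | -104695.50
Σ | 17756.75 |  |  | 980892.62 | 1559080.09
X̄ = 980892.62 / 17756.75 = 55.24 cm
Ȳ = 1559080.09 / 17756.75 = 87.80 cm

X̄ = 55.24 cm, Ȳ = 87.80 cm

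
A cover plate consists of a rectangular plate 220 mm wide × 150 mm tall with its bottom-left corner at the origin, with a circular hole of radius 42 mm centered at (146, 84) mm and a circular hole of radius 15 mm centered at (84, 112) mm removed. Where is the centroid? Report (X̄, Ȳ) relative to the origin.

X̄ = 103.23 mm, Ȳ = 72.16 mm

Part | A | x̄ᵢ | ȳᵢ | A·x̄ᵢ | A·ȳᵢ
plate | 33000.00 | 110.00 | 75.00 | 3630000.00 | 2475000.00
hole 1 | -5541.77 | 146.00 | 84.00 | -809098.34 | -465508.63
hole 2 | -706.86 | 84.00 | 112.00 | -59376.10 | -79168.13
Σ | 26751.37 |  |  | 2761525.56 | 1930323.23
X̄ = 2761525.56 / 26751.37 = 103.23 mm
Ȳ = 1930323.23 / 26751.37 = 72.16 mm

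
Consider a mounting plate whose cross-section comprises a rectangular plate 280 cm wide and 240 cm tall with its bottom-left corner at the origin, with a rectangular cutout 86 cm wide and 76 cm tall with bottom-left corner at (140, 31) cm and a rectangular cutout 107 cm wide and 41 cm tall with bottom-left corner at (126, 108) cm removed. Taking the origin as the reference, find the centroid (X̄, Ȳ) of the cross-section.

X̄ = 131.93 cm, Ȳ = 125.26 cm

Part | A | x̄ᵢ | ȳᵢ | A·x̄ᵢ | A·ȳᵢ
plate | 67200.00 | 140.00 | 120.00 | 9408000.00 | 8064000.00
hole 1 | -6536.00 | 183.00 | 69.00 | -1196088.00 | -450984.00
hole 2 | -4387.00 | 179.50 | 128.50 | -787466.50 | -563729.50
Σ | 56277.00 |  |  | 7424445.50 | 7049286.50
X̄ = 7424445.50 / 56277.00 = 131.93 cm
Ȳ = 7049286.50 / 56277.00 = 125.26 cm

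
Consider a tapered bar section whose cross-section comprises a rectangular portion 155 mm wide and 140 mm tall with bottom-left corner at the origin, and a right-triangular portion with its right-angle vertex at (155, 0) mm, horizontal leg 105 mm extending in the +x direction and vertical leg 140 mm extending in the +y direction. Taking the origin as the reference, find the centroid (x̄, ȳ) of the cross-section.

Part | A | x̄ᵢ | ȳᵢ | A·x̄ᵢ | A·ȳᵢ
rectangular portion | 21700.00 | 77.50 | 70.00 | 1681750.00 | 1519000.00
triangular portion | 7350.00 | 190.00 | 46.67 | 1396500.00 | 343000.00
Σ | 29050.00 |  |  | 3078250.00 | 1862000.00
x̄ = 3078250.00 / 29050.00 = 105.96 mm
ȳ = 1862000.00 / 29050.00 = 64.10 mm

x̄ = 105.96 mm, ȳ = 64.10 mm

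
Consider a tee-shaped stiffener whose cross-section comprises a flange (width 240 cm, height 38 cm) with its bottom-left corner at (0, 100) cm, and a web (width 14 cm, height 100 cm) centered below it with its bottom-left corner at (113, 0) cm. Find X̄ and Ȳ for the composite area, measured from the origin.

X̄ = 120.00 cm, Ȳ = 109.82 cm

web: A = 14 × 100 = 1400.00, centroid at (120.00, 50.00).
flange: A = 240 × 38 = 9120.00, centroid at (120.00, 119.00).
ΣA = 10520.00 cm²
ΣAX̄ = (1400.00)(120.00) + (9120.00)(120.00) = 1262400.00 cm³
ΣAȲ = (1400.00)(50.00) + (9120.00)(119.00) = 1155280.00 cm³
X̄ = 1262400.00 / 10520.00 = 120.00 cm
Ȳ = 1155280.00 / 10520.00 = 109.82 cm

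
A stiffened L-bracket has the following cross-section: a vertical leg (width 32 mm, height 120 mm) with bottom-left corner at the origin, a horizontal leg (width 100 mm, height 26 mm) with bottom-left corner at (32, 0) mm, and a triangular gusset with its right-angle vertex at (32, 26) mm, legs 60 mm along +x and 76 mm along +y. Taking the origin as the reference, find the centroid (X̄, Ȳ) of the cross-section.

vertical leg: A = 32 × 120 = 3840.00, centroid at (16.00, 60.00).
horizontal leg: A = 100 × 26 = 2600.00, centroid at (82.00, 13.00).
gusset: A = ½·60·76 = 2280.00, centroid at (52.00, 51.33).
ΣA = 8720.00 mm², ΣAX̄ = 393200.00 mm³, ΣAȲ = 381240.00 mm³.
X̄ = 393200.00/8720.00 = 45.09 mm; Ȳ = 381240.00/8720.00 = 43.72 mm.

X̄ = 45.09 mm, Ȳ = 43.72 mm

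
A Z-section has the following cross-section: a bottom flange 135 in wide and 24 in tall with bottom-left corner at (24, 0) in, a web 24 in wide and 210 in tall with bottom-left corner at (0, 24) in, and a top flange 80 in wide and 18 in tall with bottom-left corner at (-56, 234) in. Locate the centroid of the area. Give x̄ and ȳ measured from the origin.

bottom flange: A = 135 × 24 = 3240.00, centroid at (91.50, 12.00).
web: A = 24 × 210 = 5040.00, centroid at (12.00, 129.00).
top flange: A = 80 × 18 = 1440.00, centroid at (-16.00, 243.00).
ΣA = 9720.00 in²
ΣAx̄ = (3240.00)(91.50) + (5040.00)(12.00) + (1440.00)(-16.00) = 333900.00 in³
ΣAȳ = (3240.00)(12.00) + (5040.00)(129.00) + (1440.00)(243.00) = 1038960.00 in³
x̄ = 333900.00 / 9720.00 = 34.35 in
ȳ = 1038960.00 / 9720.00 = 106.89 in

x̄ = 34.35 in, ȳ = 106.89 in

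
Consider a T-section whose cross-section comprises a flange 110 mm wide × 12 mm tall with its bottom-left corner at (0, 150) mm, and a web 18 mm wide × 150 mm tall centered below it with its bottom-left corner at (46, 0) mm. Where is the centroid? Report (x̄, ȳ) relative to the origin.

Part | A | x̄ᵢ | ȳᵢ | A·x̄ᵢ | A·ȳᵢ
web | 2700.00 | 55.00 | 75.00 | 148500.00 | 202500.00
flange | 1320.00 | 55.00 | 156.00 | 72600.00 | 205920.00
Σ | 4020.00 |  |  | 221100.00 | 408420.00
x̄ = 221100.00 / 4020.00 = 55.00 mm
ȳ = 408420.00 / 4020.00 = 101.60 mm

x̄ = 55.00 mm, ȳ = 101.60 mm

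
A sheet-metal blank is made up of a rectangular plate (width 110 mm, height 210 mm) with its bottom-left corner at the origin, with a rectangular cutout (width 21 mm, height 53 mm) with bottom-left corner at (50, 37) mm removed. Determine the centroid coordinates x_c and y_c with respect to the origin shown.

plate: A = 110 × 210 = 23100.00, centroid at (55.00, 105.00).
hole: A = −(21 × 53) = -1113.00, centroid at (60.50, 63.50).
ΣA = 21987.00 mm²
ΣAx_c = (23100.00)(55.00) + (-1113.00)(60.50) = 1203163.50 mm³
ΣAy_c = (23100.00)(105.00) + (-1113.00)(63.50) = 2354824.50 mm³
x_c = 1203163.50 / 21987.00 = 54.72 mm
y_c = 2354824.50 / 21987.00 = 107.10 mm

x_c = 54.72 mm, y_c = 107.10 mm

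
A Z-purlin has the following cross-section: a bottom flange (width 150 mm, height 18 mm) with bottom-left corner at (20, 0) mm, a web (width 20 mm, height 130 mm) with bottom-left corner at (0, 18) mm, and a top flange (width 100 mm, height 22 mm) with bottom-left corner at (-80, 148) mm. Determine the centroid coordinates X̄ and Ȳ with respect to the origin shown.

X̄ = 28.87 mm, Ȳ = 78.65 mm

bottom flange: A = 150 × 18 = 2700.00, centroid at (95.00, 9.00).
web: A = 20 × 130 = 2600.00, centroid at (10.00, 83.00).
top flange: A = 100 × 22 = 2200.00, centroid at (-30.00, 159.00).
ΣA = 7500.00 mm², ΣAX̄ = 216500.00 mm³, ΣAȲ = 589900.00 mm³.
X̄ = 216500.00/7500.00 = 28.87 mm; Ȳ = 589900.00/7500.00 = 78.65 mm.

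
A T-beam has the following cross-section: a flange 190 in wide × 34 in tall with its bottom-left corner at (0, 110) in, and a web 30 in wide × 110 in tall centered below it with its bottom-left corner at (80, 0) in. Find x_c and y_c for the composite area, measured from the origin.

x_c = 95.00 in, y_c = 102.66 in

Part | A | x̄ᵢ | ȳᵢ | A·x̄ᵢ | A·ȳᵢ
web | 3300.00 | 95.00 | 55.00 | 313500.00 | 181500.00
flange | 6460.00 | 95.00 | 127.00 | 613700.00 | 820420.00
Σ | 9760.00 |  |  | 927200.00 | 1001920.00
x_c = 927200.00 / 9760.00 = 95.00 in
y_c = 1001920.00 / 9760.00 = 102.66 in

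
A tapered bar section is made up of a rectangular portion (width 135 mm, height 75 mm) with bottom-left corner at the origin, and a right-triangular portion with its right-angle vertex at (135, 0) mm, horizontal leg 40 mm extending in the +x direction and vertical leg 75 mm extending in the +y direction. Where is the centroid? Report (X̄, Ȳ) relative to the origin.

rectangular portion: A = 135 × 75 = 10125.00, centroid at (67.50, 37.50).
triangular portion: A = ½·40·75 = 1500.00, centroid at (148.33, 25.00).
ΣA = 11625.00 mm², ΣAX̄ = 905937.50 mm³, ΣAȲ = 417187.50 mm³.
X̄ = 905937.50/11625.00 = 77.93 mm; Ȳ = 417187.50/11625.00 = 35.89 mm.

X̄ = 77.93 mm, Ȳ = 35.89 mm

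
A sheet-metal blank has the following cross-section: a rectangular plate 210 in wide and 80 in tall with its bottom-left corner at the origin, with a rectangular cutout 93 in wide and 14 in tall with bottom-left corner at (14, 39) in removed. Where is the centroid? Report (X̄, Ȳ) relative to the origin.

plate: A = 210 × 80 = 16800.00, centroid at (105.00, 40.00).
hole: A = −(93 × 14) = -1302.00, centroid at (60.50, 46.00).
ΣA = 15498.00 in²
ΣAX̄ = (16800.00)(105.00) + (-1302.00)(60.50) = 1685229.00 in³
ΣAȲ = (16800.00)(40.00) + (-1302.00)(46.00) = 612108.00 in³
X̄ = 1685229.00 / 15498.00 = 108.74 in
Ȳ = 612108.00 / 15498.00 = 39.50 in

X̄ = 108.74 in, Ȳ = 39.50 in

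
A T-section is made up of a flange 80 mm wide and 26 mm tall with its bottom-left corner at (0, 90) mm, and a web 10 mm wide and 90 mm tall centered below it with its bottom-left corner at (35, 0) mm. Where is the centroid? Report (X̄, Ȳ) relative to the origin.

web: A = 10 × 90 = 900.00, centroid at (40.00, 45.00).
flange: A = 80 × 26 = 2080.00, centroid at (40.00, 103.00).
ΣA = 2980.00 mm², ΣAX̄ = 119200.00 mm³, ΣAȲ = 254740.00 mm³.
X̄ = 119200.00/2980.00 = 40.00 mm; Ȳ = 254740.00/2980.00 = 85.48 mm.

X̄ = 40.00 mm, Ȳ = 85.48 mm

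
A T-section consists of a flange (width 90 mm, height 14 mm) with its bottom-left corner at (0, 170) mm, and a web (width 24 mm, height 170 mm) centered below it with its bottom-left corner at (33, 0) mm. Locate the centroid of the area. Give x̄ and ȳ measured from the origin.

web: A = 24 × 170 = 4080.00, centroid at (45.00, 85.00).
flange: A = 90 × 14 = 1260.00, centroid at (45.00, 177.00).
ΣA = 5340.00 mm², ΣAx̄ = 240300.00 mm³, ΣAȳ = 569820.00 mm³.
x̄ = 240300.00/5340.00 = 45.00 mm; ȳ = 569820.00/5340.00 = 106.71 mm.

x̄ = 45.00 mm, ȳ = 106.71 mm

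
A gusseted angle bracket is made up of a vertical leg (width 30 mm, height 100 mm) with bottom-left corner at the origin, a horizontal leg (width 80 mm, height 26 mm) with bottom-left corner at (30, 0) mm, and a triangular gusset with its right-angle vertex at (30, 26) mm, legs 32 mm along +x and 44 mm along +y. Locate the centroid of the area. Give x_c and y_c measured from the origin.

Part | A | x̄ᵢ | ȳᵢ | A·x̄ᵢ | A·ȳᵢ
vertical leg | 3000.00 | 15.00 | 50.00 | 45000.00 | 150000.00
horizontal leg | 2080.00 | 70.00 | 13.00 | 145600.00 | 27040.00
gusset | 704.00 | 40.67 | 40.67 | 28629.33 | 28629.33
Σ | 5784.00 |  |  | 219229.33 | 205669.33
x_c = 219229.33 / 5784.00 = 37.90 mm
y_c = 205669.33 / 5784.00 = 35.56 mm

x_c = 37.90 mm, y_c = 35.56 mm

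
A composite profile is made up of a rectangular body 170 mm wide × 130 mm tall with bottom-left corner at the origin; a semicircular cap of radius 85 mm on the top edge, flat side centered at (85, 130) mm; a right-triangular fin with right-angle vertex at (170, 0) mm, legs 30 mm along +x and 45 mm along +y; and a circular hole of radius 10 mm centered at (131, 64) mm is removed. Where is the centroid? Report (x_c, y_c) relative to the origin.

x_c = 86.47 mm, y_c = 97.94 mm

Part | A | x̄ᵢ | ȳᵢ | A·x̄ᵢ | A·ȳᵢ
rectangular body | 22100.00 | 85.00 | 65.00 | 1878500.00 | 1436500.00
semicircular top | 11349.00 | 85.00 | 166.08 | 964665.29 | 1884787.12
triangular fin | 675.00 | 180.00 | 15.00 | 121500.00 | 10125.00
hole | -314.16 | 131.00 | 64.00 | -41154.86 | -20106.19
Σ | 33809.84 |  |  | 2923510.43 | 3311305.92
x_c = 2923510.43 / 33809.84 = 86.47 mm
y_c = 3311305.92 / 33809.84 = 97.94 mm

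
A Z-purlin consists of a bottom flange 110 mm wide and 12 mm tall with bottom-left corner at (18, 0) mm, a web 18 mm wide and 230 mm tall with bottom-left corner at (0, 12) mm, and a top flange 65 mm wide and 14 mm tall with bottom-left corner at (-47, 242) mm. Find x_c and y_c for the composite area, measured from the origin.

Part | A | x̄ᵢ | ȳᵢ | A·x̄ᵢ | A·ȳᵢ
bottom flange | 1320.00 | 73.00 | 6.00 | 96360.00 | 7920.00
web | 4140.00 | 9.00 | 127.00 | 37260.00 | 525780.00
top flange | 910.00 | -14.50 | 249.00 | -13195.00 | 226590.00
Σ | 6370.00 |  |  | 120425.00 | 760290.00
x_c = 120425.00 / 6370.00 = 18.91 mm
y_c = 760290.00 / 6370.00 = 119.35 mm

x_c = 18.91 mm, y_c = 119.35 mm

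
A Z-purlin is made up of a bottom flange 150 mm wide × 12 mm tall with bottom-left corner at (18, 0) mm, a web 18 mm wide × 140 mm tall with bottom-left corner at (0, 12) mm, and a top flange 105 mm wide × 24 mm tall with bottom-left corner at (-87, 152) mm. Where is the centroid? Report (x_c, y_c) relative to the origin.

x_c = 15.08 mm, y_c = 92.21 mm

bottom flange: A = 150 × 12 = 1800.00, centroid at (93.00, 6.00).
web: A = 18 × 140 = 2520.00, centroid at (9.00, 82.00).
top flange: A = 105 × 24 = 2520.00, centroid at (-34.50, 164.00).
ΣA = 6840.00 mm², ΣAx_c = 103140.00 mm³, ΣAy_c = 630720.00 mm³.
x_c = 103140.00/6840.00 = 15.08 mm; y_c = 630720.00/6840.00 = 92.21 mm.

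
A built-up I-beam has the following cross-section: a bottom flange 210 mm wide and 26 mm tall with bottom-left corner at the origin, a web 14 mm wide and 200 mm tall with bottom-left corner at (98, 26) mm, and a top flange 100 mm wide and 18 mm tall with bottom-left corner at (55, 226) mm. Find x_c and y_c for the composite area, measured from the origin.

x_c = 105.00 mm, y_c = 84.17 mm

bottom flange: A = 210 × 26 = 5460.00, centroid at (105.00, 13.00).
web: A = 14 × 200 = 2800.00, centroid at (105.00, 126.00).
top flange: A = 100 × 18 = 1800.00, centroid at (105.00, 235.00).
ΣA = 10060.00 mm², ΣAx_c = 1056300.00 mm³, ΣAy_c = 846780.00 mm³.
x_c = 1056300.00/10060.00 = 105.00 mm; y_c = 846780.00/10060.00 = 84.17 mm.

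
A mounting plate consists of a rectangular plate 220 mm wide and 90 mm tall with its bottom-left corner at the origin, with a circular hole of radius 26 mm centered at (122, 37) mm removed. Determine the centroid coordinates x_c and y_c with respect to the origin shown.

x_c = 108.56 mm, y_c = 45.96 mm

Part | A | x̄ᵢ | ȳᵢ | A·x̄ᵢ | A·ȳᵢ
plate | 19800.00 | 110.00 | 45.00 | 2178000.00 | 891000.00
hole | -2123.72 | 122.00 | 37.00 | -259093.43 | -78577.52
Σ | 17676.28 |  |  | 1918906.57 | 812422.48
x_c = 1918906.57 / 17676.28 = 108.56 mm
y_c = 812422.48 / 17676.28 = 45.96 mm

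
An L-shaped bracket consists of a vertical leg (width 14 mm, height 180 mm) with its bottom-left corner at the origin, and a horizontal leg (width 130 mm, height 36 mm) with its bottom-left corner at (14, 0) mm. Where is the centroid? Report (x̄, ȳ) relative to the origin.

vertical leg: A = 14 × 180 = 2520.00, centroid at (7.00, 90.00).
horizontal leg: A = 130 × 36 = 4680.00, centroid at (79.00, 18.00).
ΣA = 7200.00 mm², ΣAx̄ = 387360.00 mm³, ΣAȳ = 311040.00 mm³.
x̄ = 387360.00/7200.00 = 53.80 mm; ȳ = 311040.00/7200.00 = 43.20 mm.

x̄ = 53.80 mm, ȳ = 43.20 mm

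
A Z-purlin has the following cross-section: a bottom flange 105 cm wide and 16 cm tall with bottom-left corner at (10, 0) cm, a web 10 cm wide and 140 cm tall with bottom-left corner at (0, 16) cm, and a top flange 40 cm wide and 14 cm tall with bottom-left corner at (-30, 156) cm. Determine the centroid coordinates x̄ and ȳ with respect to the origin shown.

x̄ = 29.23 cm, ȳ = 61.85 cm

bottom flange: A = 105 × 16 = 1680.00, centroid at (62.50, 8.00).
web: A = 10 × 140 = 1400.00, centroid at (5.00, 86.00).
top flange: A = 40 × 14 = 560.00, centroid at (-10.00, 163.00).
ΣA = 3640.00 cm²
ΣAx̄ = (1680.00)(62.50) + (1400.00)(5.00) + (560.00)(-10.00) = 106400.00 cm³
ΣAȳ = (1680.00)(8.00) + (1400.00)(86.00) + (560.00)(163.00) = 225120.00 cm³
x̄ = 106400.00 / 3640.00 = 29.23 cm
ȳ = 225120.00 / 3640.00 = 61.85 cm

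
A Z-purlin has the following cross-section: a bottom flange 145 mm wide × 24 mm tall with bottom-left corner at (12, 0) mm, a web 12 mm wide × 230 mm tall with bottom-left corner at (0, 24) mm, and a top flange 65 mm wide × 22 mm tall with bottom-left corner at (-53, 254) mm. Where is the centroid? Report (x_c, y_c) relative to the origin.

bottom flange: A = 145 × 24 = 3480.00, centroid at (84.50, 12.00).
web: A = 12 × 230 = 2760.00, centroid at (6.00, 139.00).
top flange: A = 65 × 22 = 1430.00, centroid at (-20.50, 265.00).
ΣA = 7670.00 mm²
ΣAx_c = (3480.00)(84.50) + (2760.00)(6.00) + (1430.00)(-20.50) = 281305.00 mm³
ΣAy_c = (3480.00)(12.00) + (2760.00)(139.00) + (1430.00)(265.00) = 804350.00 mm³
x_c = 281305.00 / 7670.00 = 36.68 mm
y_c = 804350.00 / 7670.00 = 104.87 mm

x_c = 36.68 mm, y_c = 104.87 mm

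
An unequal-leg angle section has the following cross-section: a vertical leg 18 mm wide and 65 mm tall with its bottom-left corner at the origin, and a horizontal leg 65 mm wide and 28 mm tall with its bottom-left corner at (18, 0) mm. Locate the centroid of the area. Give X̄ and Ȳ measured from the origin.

Part | A | x̄ᵢ | ȳᵢ | A·x̄ᵢ | A·ȳᵢ
vertical leg | 1170.00 | 9.00 | 32.50 | 10530.00 | 38025.00
horizontal leg | 1820.00 | 50.50 | 14.00 | 91910.00 | 25480.00
Σ | 2990.00 |  |  | 102440.00 | 63505.00
X̄ = 102440.00 / 2990.00 = 34.26 mm
Ȳ = 63505.00 / 2990.00 = 21.24 mm

X̄ = 34.26 mm, Ȳ = 21.24 mm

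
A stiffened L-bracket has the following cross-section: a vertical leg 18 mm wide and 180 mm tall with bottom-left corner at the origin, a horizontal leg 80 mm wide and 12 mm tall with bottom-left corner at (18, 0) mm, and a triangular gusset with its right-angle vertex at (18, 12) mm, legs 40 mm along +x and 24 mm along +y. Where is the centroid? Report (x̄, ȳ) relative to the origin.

x̄ = 21.34 mm, ȳ = 65.59 mm

vertical leg: A = 18 × 180 = 3240.00, centroid at (9.00, 90.00).
horizontal leg: A = 80 × 12 = 960.00, centroid at (58.00, 6.00).
gusset: A = ½·40·24 = 480.00, centroid at (31.33, 20.00).
ΣA = 4680.00 mm², ΣAx̄ = 99880.00 mm³, ΣAȳ = 306960.00 mm³.
x̄ = 99880.00/4680.00 = 21.34 mm; ȳ = 306960.00/4680.00 = 65.59 mm.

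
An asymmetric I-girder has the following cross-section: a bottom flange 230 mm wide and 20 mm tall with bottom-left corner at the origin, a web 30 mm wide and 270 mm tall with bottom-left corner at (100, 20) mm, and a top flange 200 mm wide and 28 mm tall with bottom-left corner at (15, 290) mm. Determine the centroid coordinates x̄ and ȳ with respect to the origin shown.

bottom flange: A = 230 × 20 = 4600.00, centroid at (115.00, 10.00).
web: A = 30 × 270 = 8100.00, centroid at (115.00, 155.00).
top flange: A = 200 × 28 = 5600.00, centroid at (115.00, 304.00).
ΣA = 18300.00 mm²
ΣAx̄ = (4600.00)(115.00) + (8100.00)(115.00) + (5600.00)(115.00) = 2104500.00 mm³
ΣAȳ = (4600.00)(10.00) + (8100.00)(155.00) + (5600.00)(304.00) = 3003900.00 mm³
x̄ = 2104500.00 / 18300.00 = 115.00 mm
ȳ = 3003900.00 / 18300.00 = 164.15 mm

x̄ = 115.00 mm, ȳ = 164.15 mm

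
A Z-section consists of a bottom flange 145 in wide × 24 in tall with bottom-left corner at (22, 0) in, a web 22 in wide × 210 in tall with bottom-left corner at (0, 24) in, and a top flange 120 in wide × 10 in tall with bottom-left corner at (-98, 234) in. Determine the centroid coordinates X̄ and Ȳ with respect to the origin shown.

X̄ = 35.92 in, Ȳ = 99.41 in

bottom flange: A = 145 × 24 = 3480.00, centroid at (94.50, 12.00).
web: A = 22 × 210 = 4620.00, centroid at (11.00, 129.00).
top flange: A = 120 × 10 = 1200.00, centroid at (-38.00, 239.00).
ΣA = 9300.00 in², ΣAX̄ = 334080.00 in³, ΣAȲ = 924540.00 in³.
X̄ = 334080.00/9300.00 = 35.92 in; Ȳ = 924540.00/9300.00 = 99.41 in.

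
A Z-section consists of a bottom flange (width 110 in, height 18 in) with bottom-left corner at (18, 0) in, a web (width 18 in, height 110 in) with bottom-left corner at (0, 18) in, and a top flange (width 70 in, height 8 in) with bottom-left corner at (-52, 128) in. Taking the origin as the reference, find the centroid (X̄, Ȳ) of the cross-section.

X̄ = 33.81 in, Ȳ = 52.27 in

Part | A | x̄ᵢ | ȳᵢ | A·x̄ᵢ | A·ȳᵢ
bottom flange | 1980.00 | 73.00 | 9.00 | 144540.00 | 17820.00
web | 1980.00 | 9.00 | 73.00 | 17820.00 | 144540.00
top flange | 560.00 | -17.00 | 132.00 | -9520.00 | 73920.00
Σ | 4520.00 |  |  | 152840.00 | 236280.00
X̄ = 152840.00 / 4520.00 = 33.81 in
Ȳ = 236280.00 / 4520.00 = 52.27 in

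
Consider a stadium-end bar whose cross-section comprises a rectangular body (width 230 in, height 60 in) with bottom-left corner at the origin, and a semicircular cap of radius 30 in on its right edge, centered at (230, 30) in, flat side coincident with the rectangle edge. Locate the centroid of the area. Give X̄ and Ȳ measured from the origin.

X̄ = 126.87 in, Ȳ = 30.00 in

Part | A | x̄ᵢ | ȳᵢ | A·x̄ᵢ | A·ȳᵢ
rectangular body | 13800.00 | 115.00 | 30.00 | 1587000.00 | 414000.00
semicircular end | 1413.72 | 242.73 | 30.00 | 343154.84 | 42411.50
Σ | 15213.72 |  |  | 1930154.84 | 456411.50
X̄ = 1930154.84 / 15213.72 = 126.87 in
Ȳ = 456411.50 / 15213.72 = 30.00 in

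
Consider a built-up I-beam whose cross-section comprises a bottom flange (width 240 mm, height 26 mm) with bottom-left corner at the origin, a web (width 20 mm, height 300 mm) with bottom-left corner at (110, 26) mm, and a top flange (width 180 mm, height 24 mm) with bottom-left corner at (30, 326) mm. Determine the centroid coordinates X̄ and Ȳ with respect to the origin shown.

bottom flange: A = 240 × 26 = 6240.00, centroid at (120.00, 13.00).
web: A = 20 × 300 = 6000.00, centroid at (120.00, 176.00).
top flange: A = 180 × 24 = 4320.00, centroid at (120.00, 338.00).
ΣA = 16560.00 mm², ΣAX̄ = 1987200.00 mm³, ΣAȲ = 2597280.00 mm³.
X̄ = 1987200.00/16560.00 = 120.00 mm; Ȳ = 2597280.00/16560.00 = 156.84 mm.

X̄ = 120.00 mm, Ȳ = 156.84 mm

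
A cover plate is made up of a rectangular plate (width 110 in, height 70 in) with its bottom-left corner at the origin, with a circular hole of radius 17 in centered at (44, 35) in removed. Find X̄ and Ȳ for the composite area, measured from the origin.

plate: A = 110 × 70 = 7700.00, centroid at (55.00, 35.00).
hole: A = −π·17² = -907.92, centroid at (44.00, 35.00).
ΣA = 6792.08 in², ΣAX̄ = 383551.51 in³, ΣAȲ = 237722.79 in³.
X̄ = 383551.51/6792.08 = 56.47 in; Ȳ = 237722.79/6792.08 = 35.00 in.

X̄ = 56.47 in, Ȳ = 35.00 in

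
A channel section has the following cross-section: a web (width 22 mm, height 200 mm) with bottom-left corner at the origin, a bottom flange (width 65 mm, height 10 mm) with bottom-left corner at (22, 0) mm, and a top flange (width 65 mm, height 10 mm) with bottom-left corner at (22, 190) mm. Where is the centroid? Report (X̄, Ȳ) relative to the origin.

X̄ = 20.92 mm, Ȳ = 100.00 mm

Part | A | x̄ᵢ | ȳᵢ | A·x̄ᵢ | A·ȳᵢ
web | 4400.00 | 11.00 | 100.00 | 48400.00 | 440000.00
bottom flange | 650.00 | 54.50 | 5.00 | 35425.00 | 3250.00
top flange | 650.00 | 54.50 | 195.00 | 35425.00 | 126750.00
Σ | 5700.00 |  |  | 119250.00 | 570000.00
X̄ = 119250.00 / 5700.00 = 20.92 mm
Ȳ = 570000.00 / 5700.00 = 100.00 mm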